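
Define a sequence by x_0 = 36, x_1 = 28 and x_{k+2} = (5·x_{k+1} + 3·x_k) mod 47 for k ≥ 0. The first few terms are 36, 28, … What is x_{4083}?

33

Listing terms: x_0 = 36; x_1 = 28; x_2 = 13; x_3 = 8; x_4 = 32; x_5 = 43; x_6 = 29; x_7 = 39; x_8 = 0; x_9 = 23; x_{10} = 21; x_{11} = 33; x_{12} = 40; x_{13} = 17; x_{14} = 17; x_{15} = 42; x_{16} = 26; x_{17} = 21; x_{18} = 42; x_{19} = 38; x_{20} = 34; x_{21} = 2; x_{22} = 18; x_{23} = 2; x_{24} = 17; x_{25} = 44; x_{26} = 36; x_{27} = 30; x_{28} = 23; x_{29} = 17; x_{30} = 13; x_{31} = 22; x_{32} = 8; x_{33} = 12; x_{34} = 37; x_{35} = 33; x_{36} = 41; x_{37} = 22; x_{38} = 45; x_{39} = 9; x_{40} = 39; x_{41} = 34; x_{42} = 5; x_{43} = 33; x_{44} = 39; x_{45} = 12; x_{46} = 36; x_{47} = 28.
The sequence repeats with period 46.
So x_{4083} = x_{0 + ((4083-0) mod 46)} = x_{35} = 33.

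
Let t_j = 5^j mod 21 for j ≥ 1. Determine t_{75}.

20

Computing terms: t_1 = 5,  t_2 = 4,  t_3 = 20,  t_4 = 16,  t_5 = 17,  t_6 = 1,  t_7 = 5.
The sequence repeats with period 6.
(75 - 1) mod 6 = 2, so t_{75} = t_3 = 20.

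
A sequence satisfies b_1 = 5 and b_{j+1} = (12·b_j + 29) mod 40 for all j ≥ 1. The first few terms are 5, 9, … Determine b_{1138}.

b_1 = 5, b_2 = 9, b_3 = 17, b_4 = 33, b_5 = 25, b_6 = 9.
Since b_6 = b_2 = 9, the sequence is eventually periodic: after a pre-period of length 1 it cycles with period 4.
For j ≥ 2, b_j depends only on (j - 2) mod 4. (1138 - 2) mod 4 = 0, so b_{1138} = b_2 = 9.

9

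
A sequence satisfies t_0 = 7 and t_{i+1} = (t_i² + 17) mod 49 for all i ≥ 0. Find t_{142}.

Listing terms: t_0 = 7, t_1 = 17, t_2 = 12, t_3 = 14, t_4 = 17.
Since t_4 = t_1 = 17, the sequence is eventually periodic: after a pre-period of length 1 it cycles with period 3.
For i ≥ 1, t_i depends only on (i - 1) mod 3. (142 - 1) mod 3 = 0, so t_{142} = t_1 = 17.

17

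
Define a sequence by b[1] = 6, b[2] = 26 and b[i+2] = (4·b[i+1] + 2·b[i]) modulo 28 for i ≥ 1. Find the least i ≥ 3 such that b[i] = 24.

b[1] = 6, b[2] = 26, b[3] = 4, b[4] = 12, b[5] = 0, b[6] = 24, b[7] = 12, b[8] = 12, b[9] = 16, b[10] = 4, b[11] = 20, b[12] = 4, b[13] = 0, b[14] = 8, b[15] = 4, b[16] = 4, b[17] = 24, b[18] = 20, b[19] = 16, b[20] = 20, b[21] = 0, b[22] = 12, b[23] = 20, b[24] = 20, b[25] = 8, b[26] = 16, b[27] = 24, b[28] = 16, b[29] = 0, b[30] = 4, b[31] = 16, b[32] = 16, b[33] = 12, b[34] = 24, b[35] = 8, b[36] = 24, b[37] = 0, b[38] = 20, b[39] = 24, b[40] = 24, b[41] = 4, b[42] = 8, b[43] = 12, b[44] = 8, b[45] = 0, b[46] = 16, b[47] = 8, b[48] = 8, b[49] = 20, b[50] = 12, b[51] = 4, b[52] = 12.
Since (b[51], b[52]) = (b[3], b[4]) = (4, 12) (two consecutive terms determine the rest), the sequence is eventually periodic: after a pre-period of length 2 it cycles with period 48.
The value 24 first appears (with i ≥ 3) at b[6].

6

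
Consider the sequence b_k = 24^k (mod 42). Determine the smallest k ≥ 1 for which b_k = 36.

6

b_0 = 1,  b_1 = 24,  b_2 = 30,  b_3 = 6,  b_4 = 18,  b_5 = 12,  b_6 = 36,  b_7 = 24.
Since b_7 = b_1 = 24, the sequence is eventually periodic: after a pre-period of length 1 it cycles with period 6.
The value 36 first appears (with k ≥ 1) at b_6.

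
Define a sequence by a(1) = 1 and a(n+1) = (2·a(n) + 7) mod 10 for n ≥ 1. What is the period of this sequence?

a(1) = 1, a(2) = 9, a(3) = 5, a(4) = 7, a(5) = 1.
The sequence repeats with period 4.

4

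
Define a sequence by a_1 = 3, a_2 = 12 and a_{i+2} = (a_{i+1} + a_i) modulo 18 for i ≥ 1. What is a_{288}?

a_1 = 3; a_2 = 12; a_3 = 15; a_4 = 9; a_5 = 6; a_6 = 15; a_7 = 3; a_8 = 0; a_9 = 3; a_{10} = 3; a_{11} = 6; a_{12} = 9; a_{13} = 15; a_{14} = 6; a_{15} = 3; a_{16} = 9; a_{17} = 12; a_{18} = 3; a_{19} = 15; a_{20} = 0; a_{21} = 15; a_{22} = 15; a_{23} = 12; a_{24} = 9; a_{25} = 3; a_{26} = 12.
Since (a_{25}, a_{26}) = (a_1, a_2) = (3, 12) (two consecutive terms determine the rest), the sequence is periodic with period 24.
So a_{288} = a_{1 + ((288-1) mod 24)} = a_{24} = 9.

9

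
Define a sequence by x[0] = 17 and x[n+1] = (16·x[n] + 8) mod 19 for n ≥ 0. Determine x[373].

We have x[0] = 17; x[1] = 14; x[2] = 4; x[3] = 15; x[4] = 1; x[5] = 5; x[6] = 12; x[7] = 10; x[8] = 16; x[9] = 17.
Since x[9] = x[0] = 17, the sequence is periodic with period 9.
So x[373] = x[0 + ((373-0) mod 9)] = x[4] = 1.

1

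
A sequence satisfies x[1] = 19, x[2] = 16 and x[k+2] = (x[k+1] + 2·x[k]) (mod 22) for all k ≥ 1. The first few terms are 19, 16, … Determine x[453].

10

Listing terms: x[1] = 19,  x[2] = 16,  x[3] = 10,  x[4] = 20,  x[5] = 18,  x[6] = 14,  x[7] = 6,  x[8] = 12,  x[9] = 2,  x[10] = 4,  x[11] = 8,  x[12] = 16,  x[13] = 10.
Since (x[12], x[13]) = (x[2], x[3]) = (16, 10) (two consecutive terms determine the rest), the sequence is eventually periodic: after a pre-period of length 1 it cycles with period 10.
For k ≥ 2, x[k] depends only on (k - 2) mod 10. (453 - 2) mod 10 = 1, so x[453] = x[3] = 10.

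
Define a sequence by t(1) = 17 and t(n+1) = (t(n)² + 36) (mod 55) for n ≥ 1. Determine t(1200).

Listing terms: t(1) = 17, t(2) = 50, t(3) = 6, t(4) = 17.
The sequence repeats with period 3.
So t(1200) = t(1 + ((1200-1) mod 3)) = t(3) = 6.

6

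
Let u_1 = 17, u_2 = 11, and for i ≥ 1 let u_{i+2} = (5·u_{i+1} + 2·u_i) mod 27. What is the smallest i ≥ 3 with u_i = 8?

3

We have u_1 = 17, u_2 = 11, u_3 = 8, u_4 = 8, u_5 = 2, u_6 = 26, u_7 = 26, u_8 = 20, u_9 = 17, u_{10} = 17, u_{11} = 11.
The sequence repeats with period 9.
The value 8 first appears (with i ≥ 3) at u_3.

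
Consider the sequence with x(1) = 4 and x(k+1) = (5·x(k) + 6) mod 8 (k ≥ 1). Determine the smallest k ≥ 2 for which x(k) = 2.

2

Listing terms: x(1) = 4; x(2) = 2; x(3) = 0; x(4) = 6; x(5) = 4.
The sequence repeats with period 4.
The value 2 first appears (with k ≥ 2) at x(2).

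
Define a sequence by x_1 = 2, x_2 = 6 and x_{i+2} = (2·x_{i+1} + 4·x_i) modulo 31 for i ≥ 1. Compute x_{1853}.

Computing terms: x_1 = 2; x_2 = 6; x_3 = 20; x_4 = 2; x_5 = 22; x_6 = 21; x_7 = 6; x_8 = 3; x_9 = 30; x_{10} = 10; x_{11} = 16; x_{12} = 10; x_{13} = 22; x_{14} = 22; x_{15} = 8; x_{16} = 11; x_{17} = 23; x_{18} = 28; x_{19} = 24; x_{20} = 5; x_{21} = 13; x_{22} = 15; x_{23} = 20; x_{24} = 7; x_{25} = 1; x_{26} = 30; x_{27} = 2; x_{28} = 0; x_{29} = 8; x_{30} = 16; x_{31} = 2; x_{32} = 6.
Since (x_{31}, x_{32}) = (x_1, x_2) = (2, 6) (two consecutive terms determine the rest), the sequence is periodic with period 30.
(1853 - 1) mod 30 = 22, so x_{1853} = x_{23} = 20.

20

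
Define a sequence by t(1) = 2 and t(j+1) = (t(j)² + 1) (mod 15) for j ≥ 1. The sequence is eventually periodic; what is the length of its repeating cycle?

3

t(1) = 2; t(2) = 5; t(3) = 11; t(4) = 2.
Since t(4) = t(1) = 2, the sequence is periodic with period 3.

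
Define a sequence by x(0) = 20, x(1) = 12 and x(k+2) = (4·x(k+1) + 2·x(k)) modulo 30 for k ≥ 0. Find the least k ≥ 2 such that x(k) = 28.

2

x(0) = 20; x(1) = 12; x(2) = 28; x(3) = 16; x(4) = 0; x(5) = 2; x(6) = 8; x(7) = 6; x(8) = 10; x(9) = 22; x(10) = 18; x(11) = 26; x(12) = 20; x(13) = 12.
The sequence repeats with period 12.
The value 28 first appears (with k ≥ 2) at x(2).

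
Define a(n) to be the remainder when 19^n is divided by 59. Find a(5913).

4

Listing terms: a(0) = 1,  a(1) = 19,  a(2) = 7,  a(3) = 15,  a(4) = 49,  a(5) = 46,  a(6) = 48,  a(7) = 27,  a(8) = 41,  a(9) = 12,  a(10) = 51,  a(11) = 25,  a(12) = 3,  a(13) = 57,  a(14) = 21,  a(15) = 45,  a(16) = 29,  a(17) = 20,  a(18) = 26,  a(19) = 22,  a(20) = 5,  a(21) = 36,  a(22) = 35,  a(23) = 16,  a(24) = 9,  a(25) = 53,  a(26) = 4,  a(27) = 17,  a(28) = 28,  a(29) = 1.
The sequence repeats with period 29.
So a(5913) = a(0 + ((5913-0) mod 29)) = a(26) = 4.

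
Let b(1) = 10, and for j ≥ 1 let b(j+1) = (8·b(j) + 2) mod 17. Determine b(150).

0

We have b(1) = 10; b(2) = 14; b(3) = 12; b(4) = 13; b(5) = 4; b(6) = 0; b(7) = 2; b(8) = 1; b(9) = 10.
Since b(9) = b(1) = 10, the sequence is periodic with period 8.
So b(150) = b(1 + ((150-1) mod 8)) = b(6) = 0.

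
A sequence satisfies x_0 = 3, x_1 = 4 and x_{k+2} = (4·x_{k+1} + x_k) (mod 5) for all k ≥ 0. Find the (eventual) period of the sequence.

Listing terms: x_0 = 3, x_1 = 4, x_2 = 4, x_3 = 0, x_4 = 4, x_5 = 1, x_6 = 3, x_7 = 3, x_8 = 0, x_9 = 3, x_{10} = 2, x_{11} = 1, x_{12} = 1, x_{13} = 0, x_{14} = 1, x_{15} = 4, x_{16} = 2, x_{17} = 2, x_{18} = 0, x_{19} = 2, x_{20} = 3, x_{21} = 4.
Since (x_{20}, x_{21}) = (x_0, x_1) = (3, 4) (two consecutive terms determine the rest), the sequence is periodic with period 20.

20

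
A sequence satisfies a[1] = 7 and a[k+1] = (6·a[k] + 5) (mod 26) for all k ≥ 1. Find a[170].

a[1] = 7; a[2] = 21; a[3] = 1; a[4] = 11; a[5] = 19; a[6] = 15; a[7] = 17; a[8] = 3; a[9] = 23; a[10] = 13; a[11] = 5; a[12] = 9; a[13] = 7.
Since a[13] = a[1] = 7, the sequence is periodic with period 12.
(170 - 1) mod 12 = 1, so a[170] = a[2] = 21.

21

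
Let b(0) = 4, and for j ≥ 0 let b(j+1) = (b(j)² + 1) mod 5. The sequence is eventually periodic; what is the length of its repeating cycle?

We have b(0) = 4, b(1) = 2, b(2) = 0, b(3) = 1, b(4) = 2.
Since b(4) = b(1) = 2, the sequence is eventually periodic: after a pre-period of length 1 it cycles with period 3.

3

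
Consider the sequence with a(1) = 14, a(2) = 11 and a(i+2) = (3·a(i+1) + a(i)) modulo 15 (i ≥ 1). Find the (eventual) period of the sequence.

Listing terms: a(1) = 14; a(2) = 11; a(3) = 2; a(4) = 2; a(5) = 8; a(6) = 11; a(7) = 11; a(8) = 14; a(9) = 8; a(10) = 8; a(11) = 2; a(12) = 14; a(13) = 14; a(14) = 11.
Since (a(13), a(14)) = (a(1), a(2)) = (14, 11) (two consecutive terms determine the rest), the sequence is periodic with period 12.

12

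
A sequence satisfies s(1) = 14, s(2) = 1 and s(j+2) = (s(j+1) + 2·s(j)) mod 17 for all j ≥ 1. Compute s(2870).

s(1) = 14,  s(2) = 1,  s(3) = 12,  s(4) = 14,  s(5) = 4,  s(6) = 15,  s(7) = 6,  s(8) = 2,  s(9) = 14,  s(10) = 1.
Since (s(9), s(10)) = (s(1), s(2)) = (14, 1) (two consecutive terms determine the rest), the sequence is periodic with period 8.
(2870 - 1) mod 8 = 5, so s(2870) = s(6) = 15.

15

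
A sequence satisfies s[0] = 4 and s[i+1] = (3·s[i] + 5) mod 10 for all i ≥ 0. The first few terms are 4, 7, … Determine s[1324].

s[0] = 4; s[1] = 7; s[2] = 6; s[3] = 3; s[4] = 4.
Since s[4] = s[0] = 4, the sequence is periodic with period 4.
(1324 - 0) mod 4 = 0, so s[1324] = s[0] = 4.

4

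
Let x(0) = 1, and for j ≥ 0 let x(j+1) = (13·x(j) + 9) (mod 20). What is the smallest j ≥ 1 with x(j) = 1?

4

We have x(0) = 1; x(1) = 2; x(2) = 15; x(3) = 4; x(4) = 1.
Since x(4) = x(0) = 1, the sequence is periodic with period 4.
The value 1 next appears (with j ≥ 1) at x(4).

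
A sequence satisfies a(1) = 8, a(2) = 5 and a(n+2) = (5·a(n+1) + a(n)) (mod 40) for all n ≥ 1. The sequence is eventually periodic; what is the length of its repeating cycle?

a(1) = 8; a(2) = 5; a(3) = 33; a(4) = 10; a(5) = 3; a(6) = 25; a(7) = 8; a(8) = 25; a(9) = 13; a(10) = 10; a(11) = 23; a(12) = 5; a(13) = 8; a(14) = 5.
The sequence repeats with period 12.

12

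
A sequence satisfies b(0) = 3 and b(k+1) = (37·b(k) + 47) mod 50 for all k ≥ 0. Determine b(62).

43

Listing terms: b(0) = 3,  b(1) = 8,  b(2) = 43,  b(3) = 38,  b(4) = 3.
The sequence repeats with period 4.
So b(62) = b(0 + ((62-0) mod 4)) = b(2) = 43.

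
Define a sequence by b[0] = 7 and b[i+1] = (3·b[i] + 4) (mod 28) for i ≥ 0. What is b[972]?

Listing terms: b[0] = 7,  b[1] = 25,  b[2] = 23,  b[3] = 17,  b[4] = 27,  b[5] = 1,  b[6] = 7.
The sequence repeats with period 6.
So b[972] = b[0 + ((972-0) mod 6)] = b[0] = 7.

7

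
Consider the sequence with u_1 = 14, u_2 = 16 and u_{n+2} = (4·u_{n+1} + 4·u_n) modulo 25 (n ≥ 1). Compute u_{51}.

We have u_1 = 14, u_2 = 16, u_3 = 20, u_4 = 19, u_5 = 6, u_6 = 0, u_7 = 24, u_8 = 21, u_9 = 5, u_{10} = 4, u_{11} = 11, u_{12} = 10, u_{13} = 9, u_{14} = 1, u_{15} = 15, u_{16} = 14, u_{17} = 16.
Since (u_{16}, u_{17}) = (u_1, u_2) = (14, 16) (two consecutive terms determine the rest), the sequence is periodic with period 15.
So u_{51} = u_{1 + ((51-1) mod 15)} = u_6 = 0.

0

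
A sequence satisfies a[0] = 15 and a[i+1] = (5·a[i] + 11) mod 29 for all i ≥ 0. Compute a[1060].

a[0] = 15, a[1] = 28, a[2] = 6, a[3] = 12, a[4] = 13, a[5] = 18, a[6] = 14, a[7] = 23, a[8] = 10, a[9] = 3, a[10] = 26, a[11] = 25, a[12] = 20, a[13] = 24, a[14] = 15.
Since a[14] = a[0] = 15, the sequence is periodic with period 14.
(1060 - 0) mod 14 = 10, so a[1060] = a[10] = 26.

26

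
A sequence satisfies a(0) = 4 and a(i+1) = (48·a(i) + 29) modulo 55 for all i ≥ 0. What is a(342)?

Computing terms: a(0) = 4,  a(1) = 1,  a(2) = 22,  a(3) = 40,  a(4) = 24,  a(5) = 26,  a(6) = 12,  a(7) = 0,  a(8) = 29,  a(9) = 46,  a(10) = 37,  a(11) = 45,  a(12) = 44,  a(13) = 51,  a(14) = 2,  a(15) = 15,  a(16) = 34,  a(17) = 11,  a(18) = 7,  a(19) = 35,  a(20) = 4.
The sequence repeats with period 20.
So a(342) = a(0 + ((342-0) mod 20)) = a(2) = 22.

22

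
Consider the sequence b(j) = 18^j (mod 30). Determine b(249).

We have b(0) = 1, b(1) = 18, b(2) = 24, b(3) = 12, b(4) = 6, b(5) = 18.
Since b(5) = b(1) = 18, the sequence is eventually periodic: after a pre-period of length 1 it cycles with period 4.
For j ≥ 1, b(j) depends only on (j - 1) mod 4. (249 - 1) mod 4 = 0, so b(249) = b(1) = 18.

18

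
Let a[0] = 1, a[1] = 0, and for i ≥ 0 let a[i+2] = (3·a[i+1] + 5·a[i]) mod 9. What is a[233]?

We have a[0] = 1,  a[1] = 0,  a[2] = 5,  a[3] = 6,  a[4] = 7,  a[5] = 6,  a[6] = 8,  a[7] = 0,  a[8] = 4,  a[9] = 3,  a[10] = 2,  a[11] = 3,  a[12] = 1,  a[13] = 0.
Since (a[12], a[13]) = (a[0], a[1]) = (1, 0) (two consecutive terms determine the rest), the sequence is periodic with period 12.
So a[233] = a[0 + ((233-0) mod 12)] = a[5] = 6.

6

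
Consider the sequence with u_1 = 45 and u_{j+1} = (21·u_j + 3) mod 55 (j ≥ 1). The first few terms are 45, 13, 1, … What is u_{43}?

We have u_1 = 45, u_2 = 13, u_3 = 1, u_4 = 24, u_5 = 12, u_6 = 35, u_7 = 23, u_8 = 46, u_9 = 34, u_{10} = 2, u_{11} = 45.
The sequence repeats with period 10.
(43 - 1) mod 10 = 2, so u_{43} = u_3 = 1.

1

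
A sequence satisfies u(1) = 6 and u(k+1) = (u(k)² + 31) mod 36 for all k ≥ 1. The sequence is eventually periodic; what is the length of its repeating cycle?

Listing terms: u(1) = 6; u(2) = 31; u(3) = 20; u(4) = 35; u(5) = 32; u(6) = 11; u(7) = 8; u(8) = 23; u(9) = 20.
Since u(9) = u(3) = 20, the sequence is eventually periodic: after a pre-period of length 2 it cycles with period 6.

6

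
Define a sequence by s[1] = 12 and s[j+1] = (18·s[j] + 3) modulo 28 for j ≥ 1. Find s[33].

25

We have s[1] = 12,  s[2] = 23,  s[3] = 25,  s[4] = 5,  s[5] = 9,  s[6] = 25.
Since s[6] = s[3] = 25, the sequence is eventually periodic: after a pre-period of length 2 it cycles with period 3.
For j ≥ 3, s[j] depends only on (j - 3) mod 3. (33 - 3) mod 3 = 0, so s[33] = s[3] = 25.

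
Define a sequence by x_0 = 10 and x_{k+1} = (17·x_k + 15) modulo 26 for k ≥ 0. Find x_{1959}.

19

x_0 = 10; x_1 = 3; x_2 = 14; x_3 = 19; x_4 = 0; x_5 = 15; x_6 = 10.
The sequence repeats with period 6.
So x_{1959} = x_{0 + ((1959-0) mod 6)} = x_3 = 19.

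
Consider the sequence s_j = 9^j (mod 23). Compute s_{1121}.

Listing terms: s_0 = 1; s_1 = 9; s_2 = 12; s_3 = 16; s_4 = 6; s_5 = 8; s_6 = 3; s_7 = 4; s_8 = 13; s_9 = 2; s_{10} = 18; s_{11} = 1.
Since s_{11} = s_0 = 1, the sequence is periodic with period 11.
(1121 - 0) mod 11 = 10, so s_{1121} = s_{10} = 18.

18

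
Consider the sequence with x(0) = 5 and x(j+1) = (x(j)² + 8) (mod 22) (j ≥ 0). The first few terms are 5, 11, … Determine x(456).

17

Computing terms: x(0) = 5; x(1) = 11; x(2) = 19; x(3) = 17; x(4) = 11.
Since x(4) = x(1) = 11, the sequence is eventually periodic: after a pre-period of length 1 it cycles with period 3.
For j ≥ 1, x(j) depends only on (j - 1) mod 3. (456 - 1) mod 3 = 2, so x(456) = x(3) = 17.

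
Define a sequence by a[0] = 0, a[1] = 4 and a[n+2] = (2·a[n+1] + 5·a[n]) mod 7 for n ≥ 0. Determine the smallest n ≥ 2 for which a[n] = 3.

6

a[0] = 0,  a[1] = 4,  a[2] = 1,  a[3] = 1,  a[4] = 0,  a[5] = 5,  a[6] = 3,  a[7] = 3,  a[8] = 0,  a[9] = 1,  a[10] = 2,  a[11] = 2,  a[12] = 0,  a[13] = 3,  a[14] = 6,  a[15] = 6,  a[16] = 0,  a[17] = 2,  a[18] = 4,  a[19] = 4,  a[20] = 0,  a[21] = 6,  a[22] = 5,  a[23] = 5,  a[24] = 0,  a[25] = 4.
The sequence repeats with period 24.
The value 3 first appears (with n ≥ 2) at a[6].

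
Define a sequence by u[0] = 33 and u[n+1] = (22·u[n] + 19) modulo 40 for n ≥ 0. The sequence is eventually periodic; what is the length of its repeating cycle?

We have u[0] = 33,  u[1] = 25,  u[2] = 9,  u[3] = 17,  u[4] = 33.
The sequence repeats with period 4.

4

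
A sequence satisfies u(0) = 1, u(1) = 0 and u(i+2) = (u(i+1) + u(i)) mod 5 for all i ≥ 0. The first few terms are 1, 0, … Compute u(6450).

4

u(0) = 1,  u(1) = 0,  u(2) = 1,  u(3) = 1,  u(4) = 2,  u(5) = 3,  u(6) = 0,  u(7) = 3,  u(8) = 3,  u(9) = 1,  u(10) = 4,  u(11) = 0,  u(12) = 4,  u(13) = 4,  u(14) = 3,  u(15) = 2,  u(16) = 0,  u(17) = 2,  u(18) = 2,  u(19) = 4,  u(20) = 1,  u(21) = 0.
Since (u(20), u(21)) = (u(0), u(1)) = (1, 0) (two consecutive terms determine the rest), the sequence is periodic with period 20.
(6450 - 0) mod 20 = 10, so u(6450) = u(10) = 4.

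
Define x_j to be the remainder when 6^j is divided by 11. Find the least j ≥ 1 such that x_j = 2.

9

x_0 = 1; x_1 = 6; x_2 = 3; x_3 = 7; x_4 = 9; x_5 = 10; x_6 = 5; x_7 = 8; x_8 = 4; x_9 = 2; x_{10} = 1.
Since x_{10} = x_0 = 1, the sequence is periodic with period 10.
The value 2 first appears (with j ≥ 1) at x_9.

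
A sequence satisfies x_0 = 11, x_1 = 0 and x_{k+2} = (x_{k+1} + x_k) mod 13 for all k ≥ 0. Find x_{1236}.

Listing terms: x_0 = 11; x_1 = 0; x_2 = 11; x_3 = 11; x_4 = 9; x_5 = 7; x_6 = 3; x_7 = 10; x_8 = 0; x_9 = 10; x_{10} = 10; x_{11} = 7; x_{12} = 4; x_{13} = 11; x_{14} = 2; x_{15} = 0; x_{16} = 2; x_{17} = 2; x_{18} = 4; x_{19} = 6; x_{20} = 10; x_{21} = 3; x_{22} = 0; x_{23} = 3; x_{24} = 3; x_{25} = 6; x_{26} = 9; x_{27} = 2; x_{28} = 11; x_{29} = 0.
Since (x_{28}, x_{29}) = (x_0, x_1) = (11, 0) (two consecutive terms determine the rest), the sequence is periodic with period 28.
(1236 - 0) mod 28 = 4, so x_{1236} = x_4 = 9.

9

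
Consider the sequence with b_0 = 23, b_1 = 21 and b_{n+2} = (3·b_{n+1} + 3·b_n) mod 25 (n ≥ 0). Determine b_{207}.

We have b_0 = 23; b_1 = 21; b_2 = 7; b_3 = 9; b_4 = 23; b_5 = 21.
The sequence repeats with period 4.
So b_{207} = b_{0 + ((207-0) mod 4)} = b_3 = 9.

9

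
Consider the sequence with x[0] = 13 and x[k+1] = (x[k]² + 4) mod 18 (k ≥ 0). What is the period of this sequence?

3

Listing terms: x[0] = 13,  x[1] = 11,  x[2] = 17,  x[3] = 5,  x[4] = 11.
Since x[4] = x[1] = 11, the sequence is eventually periodic: after a pre-period of length 1 it cycles with period 3.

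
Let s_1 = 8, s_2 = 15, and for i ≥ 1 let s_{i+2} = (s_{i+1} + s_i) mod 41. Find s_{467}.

4

s_1 = 8,  s_2 = 15,  s_3 = 23,  s_4 = 38,  s_5 = 20,  s_6 = 17,  s_7 = 37,  s_8 = 13,  s_9 = 9,  s_{10} = 22,  s_{11} = 31,  s_{12} = 12,  s_{13} = 2,  s_{14} = 14,  s_{15} = 16,  s_{16} = 30,  s_{17} = 5,  s_{18} = 35,  s_{19} = 40,  s_{20} = 34,  s_{21} = 33,  s_{22} = 26,  s_{23} = 18,  s_{24} = 3,  s_{25} = 21,  s_{26} = 24,  s_{27} = 4,  s_{28} = 28,  s_{29} = 32,  s_{30} = 19,  s_{31} = 10,  s_{32} = 29,  s_{33} = 39,  s_{34} = 27,  s_{35} = 25,  s_{36} = 11,  s_{37} = 36,  s_{38} = 6,  s_{39} = 1,  s_{40} = 7,  s_{41} = 8,  s_{42} = 15.
Since (s_{41}, s_{42}) = (s_1, s_2) = (8, 15) (two consecutive terms determine the rest), the sequence is periodic with period 40.
(467 - 1) mod 40 = 26, so s_{467} = s_{27} = 4.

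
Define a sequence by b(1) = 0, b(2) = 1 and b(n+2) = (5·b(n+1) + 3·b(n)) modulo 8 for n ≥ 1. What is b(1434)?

Listing terms: b(1) = 0; b(2) = 1; b(3) = 5; b(4) = 4; b(5) = 3; b(6) = 3; b(7) = 0; b(8) = 1.
The sequence repeats with period 6.
So b(1434) = b(1 + ((1434-1) mod 6)) = b(6) = 3.

3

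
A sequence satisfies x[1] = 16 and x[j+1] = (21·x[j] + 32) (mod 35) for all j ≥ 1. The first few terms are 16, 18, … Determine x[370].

4

x[1] = 16; x[2] = 18; x[3] = 25; x[4] = 32; x[5] = 4; x[6] = 11; x[7] = 18.
Since x[7] = x[2] = 18, the sequence is eventually periodic: after a pre-period of length 1 it cycles with period 5.
For j ≥ 2, x[j] depends only on (j - 2) mod 5. (370 - 2) mod 5 = 3, so x[370] = x[5] = 4.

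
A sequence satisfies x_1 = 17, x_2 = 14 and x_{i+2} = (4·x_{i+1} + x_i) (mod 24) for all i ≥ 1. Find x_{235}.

1

Computing terms: x_1 = 17,  x_2 = 14,  x_3 = 1,  x_4 = 18,  x_5 = 1,  x_6 = 22,  x_7 = 17,  x_8 = 18,  x_9 = 17,  x_{10} = 14.
Since (x_9, x_{10}) = (x_1, x_2) = (17, 14) (two consecutive terms determine the rest), the sequence is periodic with period 8.
(235 - 1) mod 8 = 2, so x_{235} = x_3 = 1.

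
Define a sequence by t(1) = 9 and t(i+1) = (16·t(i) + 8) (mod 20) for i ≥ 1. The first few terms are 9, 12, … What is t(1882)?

12

Listing terms: t(1) = 9,  t(2) = 12,  t(3) = 0,  t(4) = 8,  t(5) = 16,  t(6) = 4,  t(7) = 12.
Since t(7) = t(2) = 12, the sequence is eventually periodic: after a pre-period of length 1 it cycles with period 5.
For i ≥ 2, t(i) depends only on (i - 2) mod 5. (1882 - 2) mod 5 = 0, so t(1882) = t(2) = 12.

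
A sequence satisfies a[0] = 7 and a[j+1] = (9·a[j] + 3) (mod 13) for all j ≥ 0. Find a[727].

1

We have a[0] = 7,  a[1] = 1,  a[2] = 12,  a[3] = 7.
The sequence repeats with period 3.
(727 - 0) mod 3 = 1, so a[727] = a[1] = 1.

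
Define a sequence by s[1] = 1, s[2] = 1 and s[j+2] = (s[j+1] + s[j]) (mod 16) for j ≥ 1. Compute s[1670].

s[1] = 1, s[2] = 1, s[3] = 2, s[4] = 3, s[5] = 5, s[6] = 8, s[7] = 13, s[8] = 5, s[9] = 2, s[10] = 7, s[11] = 9, s[12] = 0, s[13] = 9, s[14] = 9, s[15] = 2, s[16] = 11, s[17] = 13, s[18] = 8, s[19] = 5, s[20] = 13, s[21] = 2, s[22] = 15, s[23] = 1, s[24] = 0, s[25] = 1, s[26] = 1.
Since (s[25], s[26]) = (s[1], s[2]) = (1, 1) (two consecutive terms determine the rest), the sequence is periodic with period 24.
So s[1670] = s[1 + ((1670-1) mod 24)] = s[14] = 9.

9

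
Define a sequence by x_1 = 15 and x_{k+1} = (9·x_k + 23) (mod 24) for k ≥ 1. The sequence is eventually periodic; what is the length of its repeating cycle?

x_1 = 15; x_2 = 14; x_3 = 5; x_4 = 20; x_5 = 11; x_6 = 2; x_7 = 17; x_8 = 8; x_9 = 23; x_{10} = 14.
Since x_{10} = x_2 = 14, the sequence is eventually periodic: after a pre-period of length 1 it cycles with period 8.

8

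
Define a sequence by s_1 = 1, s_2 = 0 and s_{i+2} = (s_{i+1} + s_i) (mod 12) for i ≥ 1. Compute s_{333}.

5

We have s_1 = 1, s_2 = 0, s_3 = 1, s_4 = 1, s_5 = 2, s_6 = 3, s_7 = 5, s_8 = 8, s_9 = 1, s_{10} = 9, s_{11} = 10, s_{12} = 7, s_{13} = 5, s_{14} = 0, s_{15} = 5, s_{16} = 5, s_{17} = 10, s_{18} = 3, s_{19} = 1, s_{20} = 4, s_{21} = 5, s_{22} = 9, s_{23} = 2, s_{24} = 11, s_{25} = 1, s_{26} = 0.
The sequence repeats with period 24.
So s_{333} = s_{1 + ((333-1) mod 24)} = s_{21} = 5.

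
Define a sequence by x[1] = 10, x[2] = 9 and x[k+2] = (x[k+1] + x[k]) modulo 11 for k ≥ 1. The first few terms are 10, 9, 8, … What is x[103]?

We have x[1] = 10,  x[2] = 9,  x[3] = 8,  x[4] = 6,  x[5] = 3,  x[6] = 9,  x[7] = 1,  x[8] = 10,  x[9] = 0,  x[10] = 10,  x[11] = 10,  x[12] = 9.
The sequence repeats with period 10.
(103 - 1) mod 10 = 2, so x[103] = x[3] = 8.

8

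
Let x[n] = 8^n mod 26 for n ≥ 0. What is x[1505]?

8

Listing terms: x[0] = 1,  x[1] = 8,  x[2] = 12,  x[3] = 18,  x[4] = 14,  x[5] = 8.
Since x[5] = x[1] = 8, the sequence is eventually periodic: after a pre-period of length 1 it cycles with period 4.
For n ≥ 1, x[n] depends only on (n - 1) mod 4. (1505 - 1) mod 4 = 0, so x[1505] = x[1] = 8.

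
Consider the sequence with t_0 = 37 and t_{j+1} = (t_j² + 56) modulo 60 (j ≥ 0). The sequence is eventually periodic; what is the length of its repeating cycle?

t_0 = 37,  t_1 = 45,  t_2 = 41,  t_3 = 57,  t_4 = 5,  t_5 = 21,  t_6 = 17,  t_7 = 45.
Since t_7 = t_1 = 45, the sequence is eventually periodic: after a pre-period of length 1 it cycles with period 6.

6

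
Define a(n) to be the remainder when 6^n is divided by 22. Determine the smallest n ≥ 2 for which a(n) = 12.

10

Listing terms: a(1) = 6; a(2) = 14; a(3) = 18; a(4) = 20; a(5) = 10; a(6) = 16; a(7) = 8; a(8) = 4; a(9) = 2; a(10) = 12; a(11) = 6.
Since a(11) = a(1) = 6, the sequence is periodic with period 10.
The value 12 first appears (with n ≥ 2) at a(10).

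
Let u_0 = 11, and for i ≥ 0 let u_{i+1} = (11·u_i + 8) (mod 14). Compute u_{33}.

11

u_0 = 11,  u_1 = 3,  u_2 = 13,  u_3 = 11.
The sequence repeats with period 3.
(33 - 0) mod 3 = 0, so u_{33} = u_0 = 11.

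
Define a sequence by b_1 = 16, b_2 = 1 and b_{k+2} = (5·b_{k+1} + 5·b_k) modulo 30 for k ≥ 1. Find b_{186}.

We have b_1 = 16; b_2 = 1; b_3 = 25; b_4 = 10; b_5 = 25; b_6 = 25; b_7 = 10.
Since (b_6, b_7) = (b_3, b_4) = (25, 10) (two consecutive terms determine the rest), the sequence is eventually periodic: after a pre-period of length 2 it cycles with period 3.
For k ≥ 3, b_k depends only on (k - 3) mod 3. (186 - 3) mod 3 = 0, so b_{186} = b_3 = 25.

25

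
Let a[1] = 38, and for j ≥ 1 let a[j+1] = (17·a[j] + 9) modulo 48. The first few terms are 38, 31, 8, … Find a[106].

7

Computing terms: a[1] = 38; a[2] = 31; a[3] = 8; a[4] = 1; a[5] = 26; a[6] = 19; a[7] = 44; a[8] = 37; a[9] = 14; a[10] = 7; a[11] = 32; a[12] = 25; a[13] = 2; a[14] = 43; a[15] = 20; a[16] = 13; a[17] = 38.
The sequence repeats with period 16.
So a[106] = a[1 + ((106-1) mod 16)] = a[10] = 7.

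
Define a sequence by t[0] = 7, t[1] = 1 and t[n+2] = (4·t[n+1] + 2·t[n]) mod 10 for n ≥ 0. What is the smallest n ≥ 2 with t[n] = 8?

t[0] = 7, t[1] = 1, t[2] = 8, t[3] = 4, t[4] = 2, t[5] = 6, t[6] = 8, t[7] = 4.
Since (t[6], t[7]) = (t[2], t[3]) = (8, 4) (two consecutive terms determine the rest), the sequence is eventually periodic: after a pre-period of length 2 it cycles with period 4.
The value 8 first appears (with n ≥ 2) at t[2].

2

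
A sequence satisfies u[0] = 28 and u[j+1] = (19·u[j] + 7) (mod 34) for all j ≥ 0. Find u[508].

Computing terms: u[0] = 28,  u[1] = 29,  u[2] = 14,  u[3] = 1,  u[4] = 26,  u[5] = 25,  u[6] = 6,  u[7] = 19,  u[8] = 28.
The sequence repeats with period 8.
(508 - 0) mod 8 = 4, so u[508] = u[4] = 26.

26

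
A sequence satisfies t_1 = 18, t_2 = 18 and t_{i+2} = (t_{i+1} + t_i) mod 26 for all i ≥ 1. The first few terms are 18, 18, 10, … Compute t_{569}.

Computing terms: t_1 = 18, t_2 = 18, t_3 = 10, t_4 = 2, t_5 = 12, t_6 = 14, t_7 = 0, t_8 = 14, t_9 = 14, t_{10} = 2, t_{11} = 16, t_{12} = 18, t_{13} = 8, t_{14} = 0, t_{15} = 8, t_{16} = 8, t_{17} = 16, t_{18} = 24, t_{19} = 14, t_{20} = 12, t_{21} = 0, t_{22} = 12, t_{23} = 12, t_{24} = 24, t_{25} = 10, t_{26} = 8, t_{27} = 18, t_{28} = 0, t_{29} = 18, t_{30} = 18.
The sequence repeats with period 28.
(569 - 1) mod 28 = 8, so t_{569} = t_9 = 14.

14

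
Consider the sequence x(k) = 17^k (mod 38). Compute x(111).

Listing terms: x(0) = 1; x(1) = 17; x(2) = 23; x(3) = 11; x(4) = 35; x(5) = 25; x(6) = 7; x(7) = 5; x(8) = 9; x(9) = 1.
Since x(9) = x(0) = 1, the sequence is periodic with period 9.
So x(111) = x(0 + ((111-0) mod 9)) = x(3) = 11.

11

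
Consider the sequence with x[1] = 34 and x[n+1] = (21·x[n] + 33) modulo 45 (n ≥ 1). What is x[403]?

Computing terms: x[1] = 34, x[2] = 27, x[3] = 15, x[4] = 33, x[5] = 6, x[6] = 24, x[7] = 42, x[8] = 15.
Since x[8] = x[3] = 15, the sequence is eventually periodic: after a pre-period of length 2 it cycles with period 5.
For n ≥ 3, x[n] depends only on (n - 3) mod 5. (403 - 3) mod 5 = 0, so x[403] = x[3] = 15.

15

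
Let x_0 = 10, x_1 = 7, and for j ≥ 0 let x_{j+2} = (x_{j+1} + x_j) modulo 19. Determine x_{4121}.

Listing terms: x_0 = 10, x_1 = 7, x_2 = 17, x_3 = 5, x_4 = 3, x_5 = 8, x_6 = 11, x_7 = 0, x_8 = 11, x_9 = 11, x_{10} = 3, x_{11} = 14, x_{12} = 17, x_{13} = 12, x_{14} = 10, x_{15} = 3, x_{16} = 13, x_{17} = 16, x_{18} = 10, x_{19} = 7.
The sequence repeats with period 18.
So x_{4121} = x_{0 + ((4121-0) mod 18)} = x_{17} = 16.

16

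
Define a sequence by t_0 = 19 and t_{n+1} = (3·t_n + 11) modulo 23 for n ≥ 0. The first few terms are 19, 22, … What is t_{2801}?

9

We have t_0 = 19,  t_1 = 22,  t_2 = 8,  t_3 = 12,  t_4 = 1,  t_5 = 14,  t_6 = 7,  t_7 = 9,  t_8 = 15,  t_9 = 10,  t_{10} = 18,  t_{11} = 19.
Since t_{11} = t_0 = 19, the sequence is periodic with period 11.
So t_{2801} = t_{0 + ((2801-0) mod 11)} = t_7 = 9.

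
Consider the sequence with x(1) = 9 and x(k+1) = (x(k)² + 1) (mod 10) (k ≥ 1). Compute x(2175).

x(1) = 9,  x(2) = 2,  x(3) = 5,  x(4) = 6,  x(5) = 7,  x(6) = 0,  x(7) = 1,  x(8) = 2.
Since x(8) = x(2) = 2, the sequence is eventually periodic: after a pre-period of length 1 it cycles with period 6.
For k ≥ 2, x(k) depends only on (k - 2) mod 6. (2175 - 2) mod 6 = 1, so x(2175) = x(3) = 5.

5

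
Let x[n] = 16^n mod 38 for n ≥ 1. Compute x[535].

24

Computing terms: x[1] = 16, x[2] = 28, x[3] = 30, x[4] = 24, x[5] = 4, x[6] = 26, x[7] = 36, x[8] = 6, x[9] = 20, x[10] = 16.
The sequence repeats with period 9.
So x[535] = x[1 + ((535-1) mod 9)] = x[4] = 24.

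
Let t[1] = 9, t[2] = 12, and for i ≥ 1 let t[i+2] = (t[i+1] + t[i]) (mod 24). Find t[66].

15

Listing terms: t[1] = 9; t[2] = 12; t[3] = 21; t[4] = 9; t[5] = 6; t[6] = 15; t[7] = 21; t[8] = 12; t[9] = 9; t[10] = 21; t[11] = 6; t[12] = 3; t[13] = 9; t[14] = 12.
Since (t[13], t[14]) = (t[1], t[2]) = (9, 12) (two consecutive terms determine the rest), the sequence is periodic with period 12.
(66 - 1) mod 12 = 5, so t[66] = t[6] = 15.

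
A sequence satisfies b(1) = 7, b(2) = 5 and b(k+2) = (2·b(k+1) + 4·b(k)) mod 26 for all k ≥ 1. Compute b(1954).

6

Computing terms: b(1) = 7,  b(2) = 5,  b(3) = 12,  b(4) = 18,  b(5) = 6,  b(6) = 6,  b(7) = 10,  b(8) = 18,  b(9) = 24,  b(10) = 16,  b(11) = 24,  b(12) = 8,  b(13) = 8,  b(14) = 22,  b(15) = 24,  b(16) = 6,  b(17) = 4,  b(18) = 6,  b(19) = 2,  b(20) = 2,  b(21) = 12,  b(22) = 6,  b(23) = 8,  b(24) = 14,  b(25) = 8,  b(26) = 20,  b(27) = 20,  b(28) = 16,  b(29) = 8,  b(30) = 2,  b(31) = 10,  b(32) = 2,  b(33) = 18,  b(34) = 18,  b(35) = 4,  b(36) = 2,  b(37) = 20,  b(38) = 22,  b(39) = 20,  b(40) = 24,  b(41) = 24,  b(42) = 14,  b(43) = 20,  b(44) = 18,  b(45) = 12,  b(46) = 18.
Since (b(45), b(46)) = (b(3), b(4)) = (12, 18) (two consecutive terms determine the rest), the sequence is eventually periodic: after a pre-period of length 2 it cycles with period 42.
For k ≥ 3, b(k) depends only on (k - 3) mod 42. (1954 - 3) mod 42 = 19, so b(1954) = b(22) = 6.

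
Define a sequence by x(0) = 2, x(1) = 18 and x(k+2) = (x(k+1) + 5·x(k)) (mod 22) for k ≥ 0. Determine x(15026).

Computing terms: x(0) = 2; x(1) = 18; x(2) = 6; x(3) = 8; x(4) = 16; x(5) = 12; x(6) = 4; x(7) = 20; x(8) = 18; x(9) = 8; x(10) = 10; x(11) = 6; x(12) = 12; x(13) = 20; x(14) = 14; x(15) = 4; x(16) = 8; x(17) = 6; x(18) = 2; x(19) = 10; x(20) = 20; x(21) = 4; x(22) = 16; x(23) = 14; x(24) = 6; x(25) = 10; x(26) = 18; x(27) = 2; x(28) = 4; x(29) = 14; x(30) = 12; x(31) = 16; x(32) = 10; x(33) = 2; x(34) = 8; x(35) = 18; x(36) = 14; x(37) = 16; x(38) = 20; x(39) = 12; x(40) = 2; x(41) = 18.
Since (x(40), x(41)) = (x(0), x(1)) = (2, 18) (two consecutive terms determine the rest), the sequence is periodic with period 40.
So x(15026) = x(0 + ((15026-0) mod 40)) = x(26) = 18.

18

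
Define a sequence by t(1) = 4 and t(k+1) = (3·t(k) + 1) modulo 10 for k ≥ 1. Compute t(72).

Computing terms: t(1) = 4; t(2) = 3; t(3) = 0; t(4) = 1; t(5) = 4.
The sequence repeats with period 4.
So t(72) = t(1 + ((72-1) mod 4)) = t(4) = 1.

1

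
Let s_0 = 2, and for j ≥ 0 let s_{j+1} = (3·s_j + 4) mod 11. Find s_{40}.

Computing terms: s_0 = 2,  s_1 = 10,  s_2 = 1,  s_3 = 7,  s_4 = 3,  s_5 = 2.
The sequence repeats with period 5.
So s_{40} = s_{0 + ((40-0) mod 5)} = s_0 = 2.

2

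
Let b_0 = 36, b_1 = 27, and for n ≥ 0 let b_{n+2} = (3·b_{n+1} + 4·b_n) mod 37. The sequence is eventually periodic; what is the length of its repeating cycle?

Computing terms: b_0 = 36, b_1 = 27, b_2 = 3, b_3 = 6, b_4 = 30, b_5 = 3, b_6 = 18, b_7 = 29, b_8 = 11, b_9 = 1, b_{10} = 10, b_{11} = 34, b_{12} = 31, b_{13} = 7, b_{14} = 34, b_{15} = 19, b_{16} = 8, b_{17} = 26, b_{18} = 36, b_{19} = 27.
Since (b_{18}, b_{19}) = (b_0, b_1) = (36, 27) (two consecutive terms determine the rest), the sequence is periodic with period 18.

18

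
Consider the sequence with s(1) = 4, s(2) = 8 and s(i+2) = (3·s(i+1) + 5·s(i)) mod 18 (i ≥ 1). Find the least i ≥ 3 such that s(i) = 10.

4

s(1) = 4, s(2) = 8, s(3) = 8, s(4) = 10, s(5) = 16, s(6) = 8, s(7) = 14, s(8) = 10, s(9) = 10, s(10) = 8, s(11) = 2, s(12) = 10, s(13) = 4, s(14) = 8.
Since (s(13), s(14)) = (s(1), s(2)) = (4, 8) (two consecutive terms determine the rest), the sequence is periodic with period 12.
The value 10 first appears (with i ≥ 3) at s(4).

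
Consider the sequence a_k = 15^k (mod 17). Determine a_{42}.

We have a_0 = 1; a_1 = 15; a_2 = 4; a_3 = 9; a_4 = 16; a_5 = 2; a_6 = 13; a_7 = 8; a_8 = 1.
Since a_8 = a_0 = 1, the sequence is periodic with period 8.
(42 - 0) mod 8 = 2, so a_{42} = a_2 = 4.

4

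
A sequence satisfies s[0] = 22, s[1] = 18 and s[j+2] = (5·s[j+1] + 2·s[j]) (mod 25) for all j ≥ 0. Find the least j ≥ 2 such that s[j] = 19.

23

Computing terms: s[0] = 22; s[1] = 18; s[2] = 9; s[3] = 6; s[4] = 23; s[5] = 2; s[6] = 6; s[7] = 9; s[8] = 7; s[9] = 3; s[10] = 4; s[11] = 1; s[12] = 13; s[13] = 17; s[14] = 11; s[15] = 14; s[16] = 17; s[17] = 13; s[18] = 24; s[19] = 21; s[20] = 3; s[21] = 7; s[22] = 16; s[23] = 19; s[24] = 2; s[25] = 23; s[26] = 19; s[27] = 16; s[28] = 18; s[29] = 22; s[30] = 21; s[31] = 24; s[32] = 12; s[33] = 8; s[34] = 14; s[35] = 11; s[36] = 8; s[37] = 12; s[38] = 1; s[39] = 4; s[40] = 22; s[41] = 18.
The sequence repeats with period 40.
The value 19 first appears (with j ≥ 2) at s[23].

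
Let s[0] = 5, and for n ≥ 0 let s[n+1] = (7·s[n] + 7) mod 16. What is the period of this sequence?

Listing terms: s[0] = 5, s[1] = 10, s[2] = 13, s[3] = 2, s[4] = 5.
The sequence repeats with period 4.

4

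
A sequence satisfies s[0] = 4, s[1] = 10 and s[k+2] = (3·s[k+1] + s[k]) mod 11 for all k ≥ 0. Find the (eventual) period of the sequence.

We have s[0] = 4, s[1] = 10, s[2] = 1, s[3] = 2, s[4] = 7, s[5] = 1, s[6] = 10, s[7] = 9, s[8] = 4, s[9] = 10.
The sequence repeats with period 8.

8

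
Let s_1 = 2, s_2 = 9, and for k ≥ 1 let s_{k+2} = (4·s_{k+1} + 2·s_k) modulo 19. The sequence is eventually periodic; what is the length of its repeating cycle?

9

s_1 = 2; s_2 = 9; s_3 = 2; s_4 = 7; s_5 = 13; s_6 = 9; s_7 = 5; s_8 = 0; s_9 = 10; s_{10} = 2; s_{11} = 9.
The sequence repeats with period 9.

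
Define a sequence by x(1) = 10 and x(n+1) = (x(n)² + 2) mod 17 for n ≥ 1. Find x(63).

We have x(1) = 10; x(2) = 0; x(3) = 2; x(4) = 6; x(5) = 4; x(6) = 1; x(7) = 3; x(8) = 11; x(9) = 4.
Since x(9) = x(5) = 4, the sequence is eventually periodic: after a pre-period of length 4 it cycles with period 4.
For n ≥ 5, x(n) depends only on (n - 5) mod 4. (63 - 5) mod 4 = 2, so x(63) = x(7) = 3.

3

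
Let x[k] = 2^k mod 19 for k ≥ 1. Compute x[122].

x[1] = 2, x[2] = 4, x[3] = 8, x[4] = 16, x[5] = 13, x[6] = 7, x[7] = 14, x[8] = 9, x[9] = 18, x[10] = 17, x[11] = 15, x[12] = 11, x[13] = 3, x[14] = 6, x[15] = 12, x[16] = 5, x[17] = 10, x[18] = 1, x[19] = 2.
The sequence repeats with period 18.
(122 - 1) mod 18 = 13, so x[122] = x[14] = 6.

6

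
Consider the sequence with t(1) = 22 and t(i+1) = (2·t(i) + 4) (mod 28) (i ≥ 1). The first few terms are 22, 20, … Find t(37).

t(1) = 22,  t(2) = 20,  t(3) = 16,  t(4) = 8,  t(5) = 20.
Since t(5) = t(2) = 20, the sequence is eventually periodic: after a pre-period of length 1 it cycles with period 3.
For i ≥ 2, t(i) depends only on (i - 2) mod 3. (37 - 2) mod 3 = 2, so t(37) = t(4) = 8.

8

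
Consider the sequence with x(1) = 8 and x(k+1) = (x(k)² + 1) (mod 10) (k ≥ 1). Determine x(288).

We have x(1) = 8,  x(2) = 5,  x(3) = 6,  x(4) = 7,  x(5) = 0,  x(6) = 1,  x(7) = 2,  x(8) = 5.
Since x(8) = x(2) = 5, the sequence is eventually periodic: after a pre-period of length 1 it cycles with period 6.
For k ≥ 2, x(k) depends only on (k - 2) mod 6. (288 - 2) mod 6 = 4, so x(288) = x(6) = 1.

1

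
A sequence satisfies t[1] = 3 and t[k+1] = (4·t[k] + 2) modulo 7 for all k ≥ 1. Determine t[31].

3

Computing terms: t[1] = 3, t[2] = 0, t[3] = 2, t[4] = 3.
The sequence repeats with period 3.
So t[31] = t[1 + ((31-1) mod 3)] = t[1] = 3.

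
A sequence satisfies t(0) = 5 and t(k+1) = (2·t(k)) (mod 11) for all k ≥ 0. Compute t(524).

3

Computing terms: t(0) = 5, t(1) = 10, t(2) = 9, t(3) = 7, t(4) = 3, t(5) = 6, t(6) = 1, t(7) = 2, t(8) = 4, t(9) = 8, t(10) = 5.
Since t(10) = t(0) = 5, the sequence is periodic with period 10.
(524 - 0) mod 10 = 4, so t(524) = t(4) = 3.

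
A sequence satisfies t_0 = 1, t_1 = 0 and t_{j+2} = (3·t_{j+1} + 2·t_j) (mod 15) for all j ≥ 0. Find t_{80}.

We have t_0 = 1,  t_1 = 0,  t_2 = 2,  t_3 = 6,  t_4 = 7,  t_5 = 3,  t_6 = 8,  t_7 = 0,  t_8 = 1,  t_9 = 3,  t_{10} = 11,  t_{11} = 9,  t_{12} = 4,  t_{13} = 0,  t_{14} = 8,  t_{15} = 9,  t_{16} = 13,  t_{17} = 12,  t_{18} = 2,  t_{19} = 0,  t_{20} = 4,  t_{21} = 12,  t_{22} = 14,  t_{23} = 6,  t_{24} = 1,  t_{25} = 0.
Since (t_{24}, t_{25}) = (t_0, t_1) = (1, 0) (two consecutive terms determine the rest), the sequence is periodic with period 24.
(80 - 0) mod 24 = 8, so t_{80} = t_8 = 1.

1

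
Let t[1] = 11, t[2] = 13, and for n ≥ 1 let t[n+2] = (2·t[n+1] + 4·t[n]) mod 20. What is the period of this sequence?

Listing terms: t[1] = 11; t[2] = 13; t[3] = 10; t[4] = 12; t[5] = 4; t[6] = 16; t[7] = 8; t[8] = 0; t[9] = 12; t[10] = 4.
Since (t[9], t[10]) = (t[4], t[5]) = (12, 4) (two consecutive terms determine the rest), the sequence is eventually periodic: after a pre-period of length 3 it cycles with period 5.

5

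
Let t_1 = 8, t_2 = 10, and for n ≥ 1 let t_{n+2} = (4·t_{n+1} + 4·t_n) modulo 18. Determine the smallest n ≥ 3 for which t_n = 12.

We have t_1 = 8,  t_2 = 10,  t_3 = 0,  t_4 = 4,  t_5 = 16,  t_6 = 8,  t_7 = 6,  t_8 = 2,  t_9 = 14,  t_{10} = 10,  t_{11} = 6,  t_{12} = 10,  t_{13} = 10,  t_{14} = 8,  t_{15} = 0,  t_{16} = 14,  t_{17} = 2,  t_{18} = 10,  t_{19} = 12,  t_{20} = 16,  t_{21} = 4,  t_{22} = 8,  t_{23} = 12,  t_{24} = 8,  t_{25} = 8,  t_{26} = 10.
Since (t_{25}, t_{26}) = (t_1, t_2) = (8, 10) (two consecutive terms determine the rest), the sequence is periodic with period 24.
The value 12 first appears (with n ≥ 3) at t_{19}.

19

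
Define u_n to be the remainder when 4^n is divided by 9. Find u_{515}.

Listing terms: u_1 = 4; u_2 = 7; u_3 = 1; u_4 = 4.
The sequence repeats with period 3.
(515 - 1) mod 3 = 1, so u_{515} = u_2 = 7.

7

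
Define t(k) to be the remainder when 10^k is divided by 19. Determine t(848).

5

Listing terms: t(0) = 1, t(1) = 10, t(2) = 5, t(3) = 12, t(4) = 6, t(5) = 3, t(6) = 11, t(7) = 15, t(8) = 17, t(9) = 18, t(10) = 9, t(11) = 14, t(12) = 7, t(13) = 13, t(14) = 16, t(15) = 8, t(16) = 4, t(17) = 2, t(18) = 1.
Since t(18) = t(0) = 1, the sequence is periodic with period 18.
(848 - 0) mod 18 = 2, so t(848) = t(2) = 5.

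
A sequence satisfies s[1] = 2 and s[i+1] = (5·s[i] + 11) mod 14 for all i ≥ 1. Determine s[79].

2

s[1] = 2, s[2] = 7, s[3] = 4, s[4] = 3, s[5] = 12, s[6] = 1, s[7] = 2.
Since s[7] = s[1] = 2, the sequence is periodic with period 6.
So s[79] = s[1 + ((79-1) mod 6)] = s[1] = 2.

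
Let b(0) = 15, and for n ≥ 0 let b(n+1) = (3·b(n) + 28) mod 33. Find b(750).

4

We have b(0) = 15,  b(1) = 7,  b(2) = 16,  b(3) = 10,  b(4) = 25,  b(5) = 4,  b(6) = 7.
Since b(6) = b(1) = 7, the sequence is eventually periodic: after a pre-period of length 1 it cycles with period 5.
For n ≥ 1, b(n) depends only on (n - 1) mod 5. (750 - 1) mod 5 = 4, so b(750) = b(5) = 4.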